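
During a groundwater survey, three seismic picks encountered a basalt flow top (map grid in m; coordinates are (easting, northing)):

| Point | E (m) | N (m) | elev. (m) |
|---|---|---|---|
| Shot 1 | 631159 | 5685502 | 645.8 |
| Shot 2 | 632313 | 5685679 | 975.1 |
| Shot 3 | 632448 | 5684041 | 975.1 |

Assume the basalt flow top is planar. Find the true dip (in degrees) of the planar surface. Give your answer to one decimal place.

Let the plane be z = a·E + b·N + c.
Shot 2−Shot 1: 1154a + 177b = 329.3;  Shot 3−Shot 1: 1289a − 1461b = 329.3.
Solving gives a = 0.28179, b = 0.02322.
Gradient magnitude |∇z| = √(a² + b²) = √(0.07941 + 0.00054) = 0.28275.
True dip = arctan(0.28275) = 15.8°, dipping toward W (azimuth ≈ 265°).

15.8°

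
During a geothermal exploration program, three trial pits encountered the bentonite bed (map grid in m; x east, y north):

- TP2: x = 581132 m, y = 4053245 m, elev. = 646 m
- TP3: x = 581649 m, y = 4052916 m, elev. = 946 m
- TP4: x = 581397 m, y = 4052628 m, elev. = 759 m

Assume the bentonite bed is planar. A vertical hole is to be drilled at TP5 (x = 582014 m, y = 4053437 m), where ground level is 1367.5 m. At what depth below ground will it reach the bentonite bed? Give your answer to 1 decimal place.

Two edge vectors: TP2→TP3 = (517, -329, 300), TP2→TP4 = (265, -617, 113).
Normal n = (TP2→TP3) × (TP2→TP4) = (147923, 21079, -231804).
So ∂z/∂x = −n_x/n_z = 0.638138255 and ∂z/∂y = −n_y/n_z = 0.090934583.
Intercept c from TP2: 646 − 370842.56 − 368580.14 = −738776.70.
At (582014, 4053437): z_contact = 371405.40 + 368597.60 − 738776.70 = 1226.30 m.
Depth below ground = 1367.5 − 1226.30 = 141.2 m.

141.2 m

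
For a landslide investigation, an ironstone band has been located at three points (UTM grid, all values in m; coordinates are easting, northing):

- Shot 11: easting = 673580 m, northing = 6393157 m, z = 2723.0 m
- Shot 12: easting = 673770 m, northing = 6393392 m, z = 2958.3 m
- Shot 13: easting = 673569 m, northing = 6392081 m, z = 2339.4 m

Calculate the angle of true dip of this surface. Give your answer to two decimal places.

41.33°

Two edge vectors: Shot 11→Shot 12 = (190, 235, 235.3), Shot 11→Shot 13 = (-11, -1076, -383.6).
Normal n = (Shot 11→Shot 12) × (Shot 11→Shot 13) = (163036.8, 70295.7, -201855).
So ∂z/∂easting = −n_x/n_z = 0.80769 and ∂z/∂northing = −n_y/n_z = 0.34825.
Gradient magnitude |∇z| = √(a² + b²) = √(0.65237 + 0.12128) = 0.87957.
True dip = arctan(0.87957) = 41.33°, dipping toward WSW (azimuth ≈ 247°).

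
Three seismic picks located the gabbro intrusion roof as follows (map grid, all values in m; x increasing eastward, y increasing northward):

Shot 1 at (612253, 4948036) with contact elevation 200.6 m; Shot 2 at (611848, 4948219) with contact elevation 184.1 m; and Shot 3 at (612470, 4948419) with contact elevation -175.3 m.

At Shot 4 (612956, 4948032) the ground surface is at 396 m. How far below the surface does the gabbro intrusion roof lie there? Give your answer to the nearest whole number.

Two edge vectors: Shot 1→Shot 2 = (-405, 183, -16.5), Shot 1→Shot 3 = (217, 383, -375.9).
Normal n = (Shot 1→Shot 2) × (Shot 1→Shot 3) = (-62470.2, -155820, -194826).
So ∂z/∂x = −n_x/n_z = −0.32064611 and ∂z/∂y = −n_y/n_z = −0.79979058.
Intercept c from Shot 1: 200.6 + 196316.55 + 3957392.59 = 4153909.74.
At (612956, 4948032): z_contact = −196542.0 − 3957389.4 + 4153909.74 = -21.6 m.
Depth below ground = 396 − (-21.6) = 418 m.

418 m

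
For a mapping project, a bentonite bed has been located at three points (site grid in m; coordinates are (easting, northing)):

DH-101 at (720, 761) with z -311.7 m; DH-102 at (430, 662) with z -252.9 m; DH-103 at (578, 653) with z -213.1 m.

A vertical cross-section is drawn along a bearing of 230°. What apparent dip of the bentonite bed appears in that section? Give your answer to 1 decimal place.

31.1°

Two edge vectors: DH-101→DH-102 = (-290, -99, 58.8), DH-101→DH-103 = (-142, -108, 98.6).
Normal n = (DH-101→DH-102) × (DH-101→DH-103) = (-3411, 20244.4, 17262).
So ∂z/∂E = −n_x/n_z = 0.19760 and ∂z/∂N = −n_y/n_z = −1.17277.
Unit vector along 230° is (sin 230°, cos 230°) = (-0.7660, -0.6428).
Slope in that direction = a·(-0.7660) + b·(-0.6428) = 0.60247.
Apparent dip = arctan|0.60247| = 31.1° (true dip is 49.9°, so apparent ≤ true as expected).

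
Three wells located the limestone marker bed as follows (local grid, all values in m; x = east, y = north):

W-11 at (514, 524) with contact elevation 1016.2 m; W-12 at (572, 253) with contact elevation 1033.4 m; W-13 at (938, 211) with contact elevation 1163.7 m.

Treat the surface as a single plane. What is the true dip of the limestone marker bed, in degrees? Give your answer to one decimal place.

19.7°

Let the plane be z = a·x + b·y + c.
W-12−W-11: 58a − 271b = 17.2;  W-13−W-11: 424a − 313b = 147.5.
Solving gives a = 0.35751, b = 0.01305.
Gradient magnitude |∇z| = √(a² + b²) = √(0.12781 + 0.00017) = 0.35775.
True dip = arctan(0.35775) = 19.7°, dipping toward W (azimuth ≈ 268°).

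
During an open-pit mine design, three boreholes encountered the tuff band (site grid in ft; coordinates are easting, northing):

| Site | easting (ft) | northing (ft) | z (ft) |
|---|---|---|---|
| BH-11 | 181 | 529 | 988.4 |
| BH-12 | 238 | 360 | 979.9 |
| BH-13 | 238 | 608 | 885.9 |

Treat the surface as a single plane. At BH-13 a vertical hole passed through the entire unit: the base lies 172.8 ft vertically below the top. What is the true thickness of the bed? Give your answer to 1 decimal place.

Let the plane be z = a·easting + b·northing + c.
BH-12−BH-11: 57a − 169b = −8.5;  BH-13−BH-11: 57a + 79b = −102.5.
Solving gives a = −1.27292, b = −0.37903.
|∇z| = √(a²+b²) = 1.32815, so dip δ = arctan(1.32815) = 53.02°.
True thickness = vertical thickness × cos δ = 172.8 × cos 53.02° = 103.9 ft.

103.9 ft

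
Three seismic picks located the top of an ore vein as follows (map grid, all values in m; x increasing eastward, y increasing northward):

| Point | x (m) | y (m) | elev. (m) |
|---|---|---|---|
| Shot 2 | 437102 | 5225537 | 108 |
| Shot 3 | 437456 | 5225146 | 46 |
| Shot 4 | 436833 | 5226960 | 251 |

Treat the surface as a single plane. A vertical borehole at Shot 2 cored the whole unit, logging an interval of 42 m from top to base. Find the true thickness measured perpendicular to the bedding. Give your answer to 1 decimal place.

Two edge vectors: Shot 2→Shot 3 = (354, -391, -62), Shot 2→Shot 4 = (-269, 1423, 143).
Normal n = (Shot 2→Shot 3) × (Shot 2→Shot 4) = (32313, -33944, 398563).
So ∂z/∂x = −n_x/n_z = −0.08107 and ∂z/∂y = −n_y/n_z = 0.08517.
|∇z| = √(a²+b²) = 0.11758, so dip δ = arctan(0.11758) = 6.71°.
True thickness = vertical thickness × cos δ = 42 × cos 6.71° = 41.7 m.

41.7 m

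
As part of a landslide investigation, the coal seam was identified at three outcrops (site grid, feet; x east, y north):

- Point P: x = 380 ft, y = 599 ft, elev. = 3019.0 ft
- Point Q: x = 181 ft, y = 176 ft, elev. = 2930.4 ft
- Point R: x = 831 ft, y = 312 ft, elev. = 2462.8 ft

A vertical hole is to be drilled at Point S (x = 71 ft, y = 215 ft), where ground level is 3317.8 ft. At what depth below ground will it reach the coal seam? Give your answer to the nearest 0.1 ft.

Let the plane be z = a·x + b·y + c.
Point Q−Point P: −199a − 423b = −88.6;  Point R−Point P: 451a − 287b = −556.2.
Solving gives a = −0.84654, b = 0.60771.
Then c = 3019 − a·380 − b·599 = 2976.67.
At (71, 215): z_contact = −60.10 + 130.66 + 2976.67 = 3047.22 ft.
Depth below ground = 3317.8 − 3047.22 = 270.6 ft.

270.6 ft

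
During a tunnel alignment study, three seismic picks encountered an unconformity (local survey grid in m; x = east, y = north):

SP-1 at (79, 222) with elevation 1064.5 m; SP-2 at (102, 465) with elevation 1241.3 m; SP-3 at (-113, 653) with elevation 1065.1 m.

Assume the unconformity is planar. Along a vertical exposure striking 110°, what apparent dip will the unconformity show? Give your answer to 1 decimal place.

Two edge vectors: SP-1→SP-2 = (23, 243, 176.8), SP-1→SP-3 = (-192, 431, 0.6).
Normal n = (SP-1→SP-2) × (SP-1→SP-3) = (-76055, -33959.4, 56569).
So ∂z/∂x = −n_x/n_z = 1.34446 and ∂z/∂y = −n_y/n_z = 0.60032.
Unit vector along 110° is (sin 110°, cos 110°) = (0.9397, -0.3420).
Slope in that direction = a·(0.9397) + b·(-0.3420) = 1.05806.
Apparent dip = arctan|1.05806| = 46.6° (true dip is 55.8°, so apparent ≤ true as expected).

46.6°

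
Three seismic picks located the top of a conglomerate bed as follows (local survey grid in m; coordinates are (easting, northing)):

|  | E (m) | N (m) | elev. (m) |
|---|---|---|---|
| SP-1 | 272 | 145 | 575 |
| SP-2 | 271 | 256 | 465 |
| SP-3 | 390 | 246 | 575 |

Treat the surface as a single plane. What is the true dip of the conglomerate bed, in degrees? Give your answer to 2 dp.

52.31°

Let the plane be z = a·E + b·N + c.
SP-2−SP-1: −1a + 111b = −110;  SP-3−SP-1: 118a + 101b = 0.
Solving gives a = 0.84173, b = −0.98341.
Gradient magnitude |∇z| = √(a² + b²) = √(0.70851 + 0.96709) = 1.29445.
True dip = arctan(1.29445) = 52.31°, dipping toward NW (azimuth ≈ 319°).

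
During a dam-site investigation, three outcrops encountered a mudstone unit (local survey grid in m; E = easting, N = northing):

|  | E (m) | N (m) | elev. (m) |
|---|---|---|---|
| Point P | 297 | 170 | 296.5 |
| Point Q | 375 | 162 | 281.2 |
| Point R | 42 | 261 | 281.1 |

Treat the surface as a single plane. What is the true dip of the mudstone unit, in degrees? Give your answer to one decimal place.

46.5°

Two edge vectors: Point P→Point Q = (78, -8, -15.3), Point P→Point R = (-255, 91, -15.4).
Normal n = (Point P→Point Q) × (Point P→Point R) = (1515.5, 5102.7, 5058).
So ∂z/∂E = −n_x/n_z = −0.29962 and ∂z/∂N = −n_y/n_z = −1.00884.
Gradient magnitude |∇z| = √(a² + b²) = √(0.08977 + 1.01775) = 1.05239.
True dip = arctan(1.05239) = 46.5°, dipping toward NNE (azimuth ≈ 017°).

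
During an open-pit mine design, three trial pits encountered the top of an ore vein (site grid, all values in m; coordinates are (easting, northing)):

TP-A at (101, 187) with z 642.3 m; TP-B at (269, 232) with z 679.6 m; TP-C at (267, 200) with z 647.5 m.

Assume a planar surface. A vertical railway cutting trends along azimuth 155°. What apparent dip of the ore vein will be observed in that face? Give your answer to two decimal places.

42.98°

Two edge vectors: TP-A→TP-B = (168, 45, 37.3), TP-A→TP-C = (166, 13, 5.2).
Normal n = (TP-A→TP-B) × (TP-A→TP-C) = (-250.9, 5318.2, -5286).
So ∂z/∂E = −n_x/n_z = −0.04747 and ∂z/∂N = −n_y/n_z = 1.00609.
Unit vector along 155° is (sin 155°, cos 155°) = (0.4226, -0.9063).
Slope in that direction = a·(0.4226) + b·(-0.9063) = −0.93189.
Apparent dip = arctan|0.93189| = 42.98° (true dip is 45.2°, so apparent ≤ true as expected).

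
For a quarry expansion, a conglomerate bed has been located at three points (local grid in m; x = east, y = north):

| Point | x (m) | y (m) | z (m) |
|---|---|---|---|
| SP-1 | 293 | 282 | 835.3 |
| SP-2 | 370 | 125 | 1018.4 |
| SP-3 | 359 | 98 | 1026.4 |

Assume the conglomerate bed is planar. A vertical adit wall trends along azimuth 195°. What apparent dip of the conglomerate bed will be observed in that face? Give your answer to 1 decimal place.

Two edge vectors: SP-1→SP-2 = (77, -157, 183.1), SP-1→SP-3 = (66, -184, 191.1).
Normal n = (SP-1→SP-2) × (SP-1→SP-3) = (3687.7, -2630.1, -3806).
So ∂z/∂x = −n_x/n_z = 0.96892 and ∂z/∂y = −n_y/n_z = −0.69104.
Unit vector along 195° is (sin 195°, cos 195°) = (-0.2588, -0.9659).
Slope in that direction = a·(-0.2588) + b·(-0.9659) = 0.41672.
Apparent dip = arctan|0.41672| = 22.6° (true dip is 50.0°, so apparent ≤ true as expected).

22.6°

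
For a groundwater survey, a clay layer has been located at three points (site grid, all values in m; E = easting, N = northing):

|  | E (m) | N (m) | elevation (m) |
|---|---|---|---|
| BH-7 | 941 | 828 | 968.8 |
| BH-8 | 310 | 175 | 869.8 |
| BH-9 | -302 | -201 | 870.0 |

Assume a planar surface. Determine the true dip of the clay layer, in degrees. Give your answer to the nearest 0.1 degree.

23.7°

Let the plane be z = a·E + b·N + c.
BH-8−BH-7: −631a − 653b = −99;  BH-9−BH-7: −1243a − 1029b = −98.8.
Solving gives a = −0.23004, b = 0.37390.
Gradient magnitude |∇z| = √(a² + b²) = √(0.05292 + 0.13980) = 0.43900.
True dip = arctan(0.43900) = 23.7°, dipping toward SSE (azimuth ≈ 148°).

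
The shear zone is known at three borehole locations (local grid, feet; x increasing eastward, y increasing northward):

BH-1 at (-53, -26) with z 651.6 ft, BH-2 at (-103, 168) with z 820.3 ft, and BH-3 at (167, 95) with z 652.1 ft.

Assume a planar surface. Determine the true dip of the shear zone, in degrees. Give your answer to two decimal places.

Let the plane be z = a·x + b·y + c.
BH-2−BH-1: −50a + 194b = 168.7;  BH-3−BH-1: 220a + 121b = 0.5.
Solving gives a = −0.41690, b = 0.76214.
Gradient magnitude |∇z| = √(a² + b²) = √(0.17381 + 0.58085) = 0.86871.
True dip = arctan(0.86871) = 40.98°, dipping toward SSE (azimuth ≈ 151°).

40.98°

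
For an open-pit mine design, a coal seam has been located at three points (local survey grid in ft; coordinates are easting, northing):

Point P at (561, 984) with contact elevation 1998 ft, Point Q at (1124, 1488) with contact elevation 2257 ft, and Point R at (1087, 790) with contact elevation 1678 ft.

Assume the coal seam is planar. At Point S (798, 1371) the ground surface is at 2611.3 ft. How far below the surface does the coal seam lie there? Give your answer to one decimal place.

356.5 ft

Let the plane be z = a·easting + b·northing + c.
Point Q−Point P: 563a + 504b = 259;  Point R−Point P: 526a − 194b = −320.
Solving gives a = −0.296624, b = 0.845237.
Then c = 1998 − a·561 − b·984 = 1332.69.
At (798, 1371): z_contact = −236.71 + 1158.82 + 1332.69 = 2254.81 ft.
Depth below ground = 2611.3 − 2254.81 = 356.5 ft.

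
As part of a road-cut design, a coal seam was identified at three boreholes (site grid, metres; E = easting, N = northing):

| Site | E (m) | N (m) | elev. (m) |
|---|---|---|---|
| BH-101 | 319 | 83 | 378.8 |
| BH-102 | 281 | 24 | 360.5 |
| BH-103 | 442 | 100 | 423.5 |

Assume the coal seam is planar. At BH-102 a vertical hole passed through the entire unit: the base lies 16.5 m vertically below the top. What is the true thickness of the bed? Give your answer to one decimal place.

15.5 m

Let the plane be z = a·E + b·N + c.
BH-102−BH-101: −38a − 59b = −18.3;  BH-103−BH-101: 123a + 17b = 44.7.
Solving gives a = 0.35187, b = 0.08354.
|∇z| = √(a²+b²) = 0.36165, so dip δ = arctan(0.36165) = 19.88°.
True thickness = vertical thickness × cos δ = 16.5 × cos 19.88° = 15.5 m.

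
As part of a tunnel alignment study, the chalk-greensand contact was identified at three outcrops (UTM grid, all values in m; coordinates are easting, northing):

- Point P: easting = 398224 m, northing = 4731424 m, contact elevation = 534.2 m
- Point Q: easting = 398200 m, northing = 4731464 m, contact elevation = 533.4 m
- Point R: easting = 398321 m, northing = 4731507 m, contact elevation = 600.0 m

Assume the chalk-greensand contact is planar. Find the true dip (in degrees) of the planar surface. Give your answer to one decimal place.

27.7°

Two edge vectors: Point P→Point Q = (-24, 40, -0.8), Point P→Point R = (97, 83, 65.8).
Normal n = (Point P→Point Q) × (Point P→Point R) = (2698.4, 1501.6, -5872).
So ∂z/∂easting = −n_x/n_z = 0.45954 and ∂z/∂northing = −n_y/n_z = 0.25572.
Gradient magnitude |∇z| = √(a² + b²) = √(0.21117 + 0.06539) = 0.52590.
True dip = arctan(0.52590) = 27.7°, dipping toward WSW (azimuth ≈ 241°).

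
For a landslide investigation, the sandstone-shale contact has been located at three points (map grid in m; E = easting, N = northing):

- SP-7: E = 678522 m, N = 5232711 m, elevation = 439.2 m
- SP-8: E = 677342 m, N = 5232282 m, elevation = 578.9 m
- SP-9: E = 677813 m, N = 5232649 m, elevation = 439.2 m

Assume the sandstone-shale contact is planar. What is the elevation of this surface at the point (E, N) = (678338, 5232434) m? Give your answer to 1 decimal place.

551.1 m

Two edge vectors: SP-7→SP-8 = (-1180, -429, 139.7), SP-7→SP-9 = (-709, -62, 0).
Normal n = (SP-7→SP-8) × (SP-7→SP-9) = (8661.4, -99047.3, -231001).
So ∂z/∂E = −n_x/n_z = 0.037495076 and ∂z/∂N = −n_y/n_z = −0.428774334.
Intercept c from SP-7: 439.2 − 25441.23 + 2243652.18 = 2218650.14.
At (678338, 5232434): z = 25434.3 − 2243533.4 + 2218650.14 = 551.1 m.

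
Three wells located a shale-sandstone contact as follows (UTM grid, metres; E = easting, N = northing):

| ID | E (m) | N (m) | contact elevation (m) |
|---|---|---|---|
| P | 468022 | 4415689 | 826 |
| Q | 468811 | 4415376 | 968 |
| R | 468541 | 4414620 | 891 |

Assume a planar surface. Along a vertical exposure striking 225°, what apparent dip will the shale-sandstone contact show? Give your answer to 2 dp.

Two edge vectors: P→Q = (789, -313, 142), P→R = (519, -1069, 65).
Normal n = (P→Q) × (P→R) = (131453, 22413, -680994).
So ∂z/∂E = −n_x/n_z = 0.19303 and ∂z/∂N = −n_y/n_z = 0.03291.
Unit vector along 225° is (sin 225°, cos 225°) = (-0.7071, -0.7071).
Slope in that direction = a·(-0.7071) + b·(-0.7071) = −0.15977.
Apparent dip = arctan|0.15977| = 9.08° (true dip is 11.1°, so apparent ≤ true as expected).

9.08°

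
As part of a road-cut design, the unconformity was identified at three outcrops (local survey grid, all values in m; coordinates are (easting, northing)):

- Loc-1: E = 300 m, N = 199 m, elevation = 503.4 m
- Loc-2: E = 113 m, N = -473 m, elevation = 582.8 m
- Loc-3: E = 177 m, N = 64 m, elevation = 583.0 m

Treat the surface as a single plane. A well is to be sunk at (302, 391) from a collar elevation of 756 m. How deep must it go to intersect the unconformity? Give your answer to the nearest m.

237 m

Two edge vectors: Loc-1→Loc-2 = (-187, -672, 79.4), Loc-1→Loc-3 = (-123, -135, 79.6).
Normal n = (Loc-1→Loc-2) × (Loc-1→Loc-3) = (-42772.2, 5119, -57411).
So ∂z/∂E = −n_x/n_z = −0.74502 and ∂z/∂N = −n_y/n_z = 0.08916.
Intercept c from Loc-1: 503.4 + 223.51 − 17.74 = 709.16.
At (302, 391): z_contact = −225.0 + 34.9 + 709.16 = 519.0 m.
Depth below ground = 756 − 519.0 = 237 m.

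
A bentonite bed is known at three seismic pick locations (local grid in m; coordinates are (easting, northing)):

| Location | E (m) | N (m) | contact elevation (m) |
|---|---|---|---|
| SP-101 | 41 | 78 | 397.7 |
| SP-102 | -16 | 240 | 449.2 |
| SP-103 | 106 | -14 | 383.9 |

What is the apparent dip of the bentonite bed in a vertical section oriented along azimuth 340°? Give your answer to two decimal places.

16.35°

Let the plane be z = a·E + b·N + c.
SP-102−SP-101: −57a + 162b = 51.5;  SP-103−SP-101: 65a − 92b = −13.8.
Solving gives a = 0.47340, b = 0.48447.
Unit vector along 340° is (sin 340°, cos 340°) = (-0.3420, 0.9397).
Slope in that direction = a·(-0.3420) + b·(0.9397) = 0.29334.
Apparent dip = arctan|0.29334| = 16.35° (true dip is 34.1°, so apparent ≤ true as expected).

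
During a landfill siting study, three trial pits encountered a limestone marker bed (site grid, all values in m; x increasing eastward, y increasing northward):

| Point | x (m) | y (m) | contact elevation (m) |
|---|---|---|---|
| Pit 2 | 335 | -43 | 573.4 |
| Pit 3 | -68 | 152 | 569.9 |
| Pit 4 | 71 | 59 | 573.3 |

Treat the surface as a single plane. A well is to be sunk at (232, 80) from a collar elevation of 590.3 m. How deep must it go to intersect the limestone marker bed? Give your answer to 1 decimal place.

24.0 m

Two edge vectors: Pit 2→Pit 3 = (-403, 195, -3.5), Pit 2→Pit 4 = (-264, 102, -0.1).
Normal n = (Pit 2→Pit 3) × (Pit 2→Pit 4) = (337.5, 883.7, 10374).
So ∂z/∂x = −n_x/n_z = −0.03253 and ∂z/∂y = −n_y/n_z = −0.08518.
Intercept c from Pit 2: 573.4 + 10.90 − 3.66 = 580.64.
At (232, 80): z_contact = −7.55 − 6.81 + 580.64 = 566.27 m.
Depth below ground = 590.3 − 566.27 = 24.0 m.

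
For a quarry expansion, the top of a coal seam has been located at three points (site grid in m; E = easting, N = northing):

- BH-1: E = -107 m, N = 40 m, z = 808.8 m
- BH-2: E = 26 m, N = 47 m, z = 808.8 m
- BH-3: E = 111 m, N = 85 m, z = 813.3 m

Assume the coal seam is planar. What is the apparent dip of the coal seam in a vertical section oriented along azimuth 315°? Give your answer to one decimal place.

Two edge vectors: BH-1→BH-2 = (133, 7, 0), BH-1→BH-3 = (218, 45, 4.5).
Normal n = (BH-1→BH-2) × (BH-1→BH-3) = (31.5, -598.5, 4459).
So ∂z/∂E = −n_x/n_z = −0.00706 and ∂z/∂N = −n_y/n_z = 0.13422.
Unit vector along 315° is (sin 315°, cos 315°) = (-0.7071, 0.7071).
Slope in that direction = a·(-0.7071) + b·(0.7071) = 0.09991.
Apparent dip = arctan|0.09991| = 5.7° (true dip is 7.7°, so apparent ≤ true as expected).

5.7°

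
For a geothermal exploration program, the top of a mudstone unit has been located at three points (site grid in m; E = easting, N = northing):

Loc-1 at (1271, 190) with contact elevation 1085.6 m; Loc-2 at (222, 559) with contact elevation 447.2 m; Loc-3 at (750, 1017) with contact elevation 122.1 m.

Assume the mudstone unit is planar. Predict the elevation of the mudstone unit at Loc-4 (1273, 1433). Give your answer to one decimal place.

Two edge vectors: Loc-1→Loc-2 = (-1049, 369, -638.4), Loc-1→Loc-3 = (-521, 827, -963.5).
Normal n = (Loc-1→Loc-2) × (Loc-1→Loc-3) = (172425.3, -678105.1, -675274).
So ∂z/∂E = −n_x/n_z = 0.255341 and ∂z/∂N = −n_y/n_z = −1.004193.
Intercept c from Loc-1: 1085.6 − 324.54 + 190.80 = 951.86.
At (1273, 1433): z = 325.0 − 1439.0 + 951.86 = -162.1 m.

-162.1 m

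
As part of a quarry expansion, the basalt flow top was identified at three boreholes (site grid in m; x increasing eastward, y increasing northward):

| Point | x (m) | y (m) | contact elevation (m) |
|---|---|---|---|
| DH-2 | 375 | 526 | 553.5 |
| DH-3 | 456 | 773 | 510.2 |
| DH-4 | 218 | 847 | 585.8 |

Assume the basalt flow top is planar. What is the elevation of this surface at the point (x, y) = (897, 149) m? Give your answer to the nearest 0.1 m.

401.5 m

Two edge vectors: DH-2→DH-3 = (81, 247, -43.3), DH-2→DH-4 = (-157, 321, 32.3).
Normal n = (DH-2→DH-3) × (DH-2→DH-4) = (21877.4, 4181.8, 64780).
So ∂z/∂x = −n_x/n_z = −0.33772 and ∂z/∂y = −n_y/n_z = −0.06455.
Intercept c from DH-2: 553.5 + 126.64 + 33.96 = 714.10.
At (897, 149): z = −302.9 − 9.6 + 714.10 = 401.5 m.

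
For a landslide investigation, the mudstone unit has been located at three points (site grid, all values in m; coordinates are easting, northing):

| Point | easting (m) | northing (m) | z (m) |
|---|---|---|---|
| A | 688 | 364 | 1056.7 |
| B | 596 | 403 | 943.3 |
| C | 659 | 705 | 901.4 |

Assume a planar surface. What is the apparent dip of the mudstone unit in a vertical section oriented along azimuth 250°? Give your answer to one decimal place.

Let the plane be z = a·easting + b·northing + c.
B−A: −92a + 39b = −113.4;  C−A: −29a + 341b = −155.3.
Solving gives a = 1.07843, b = −0.36371.
Unit vector along 250° is (sin 250°, cos 250°) = (-0.9397, -0.3420).
Slope in that direction = a·(-0.9397) + b·(-0.3420) = −0.88899.
Apparent dip = arctan|0.88899| = 41.6° (true dip is 48.7°, so apparent ≤ true as expected).

41.6°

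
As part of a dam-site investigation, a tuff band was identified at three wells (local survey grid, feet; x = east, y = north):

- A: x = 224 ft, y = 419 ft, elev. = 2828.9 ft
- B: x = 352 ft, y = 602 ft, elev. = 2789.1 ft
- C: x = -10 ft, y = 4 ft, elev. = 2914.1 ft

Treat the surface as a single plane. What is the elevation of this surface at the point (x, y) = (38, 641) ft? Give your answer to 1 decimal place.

2811.3 ft

Let the plane be z = a·x + b·y + c.
B−A: 128a + 183b = −39.8;  C−A: −234a − 415b = 85.2.
Solving gives a = −0.08986, b = −0.15463.
Then c = 2828.9 − a·224 − b·419 = 2913.82.
At (38, 641): z = −3.4 − 99.1 + 2913.82 = 2811.3 ft.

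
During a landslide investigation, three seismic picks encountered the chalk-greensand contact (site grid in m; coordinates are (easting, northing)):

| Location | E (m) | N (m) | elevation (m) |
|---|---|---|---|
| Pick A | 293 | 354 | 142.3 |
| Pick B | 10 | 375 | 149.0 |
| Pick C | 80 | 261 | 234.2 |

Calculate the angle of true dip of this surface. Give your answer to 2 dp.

Let the plane be z = a·E + b·N + c.
Pick B−Pick A: −283a + 21b = 6.7;  Pick C−Pick A: −213a − 93b = 91.9.
Solving gives a = −0.08291, b = −0.79828.
Gradient magnitude |∇z| = √(a² + b²) = √(0.00687 + 0.63725) = 0.80257.
True dip = arctan(0.80257) = 38.75°, dipping toward N (azimuth ≈ 006°).

38.75°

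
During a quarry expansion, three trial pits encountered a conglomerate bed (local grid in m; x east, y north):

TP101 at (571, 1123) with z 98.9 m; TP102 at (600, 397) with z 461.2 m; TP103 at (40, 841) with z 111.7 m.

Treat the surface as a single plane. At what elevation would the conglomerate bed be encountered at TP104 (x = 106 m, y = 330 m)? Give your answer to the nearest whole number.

Two edge vectors: TP101→TP102 = (29, -726, 362.3), TP101→TP103 = (-531, -282, 12.8).
Normal n = (TP101→TP102) × (TP101→TP103) = (92875.8, -192752.5, -393684).
So ∂z/∂x = −n_x/n_z = 0.23591 and ∂z/∂y = −n_y/n_z = −0.48961.
Intercept c from TP101: 98.9 − 134.71 + 549.83 = 514.03.
At (106, 330): z = 25.0 − 161.6 + 514.03 = 377.5 m.

377 m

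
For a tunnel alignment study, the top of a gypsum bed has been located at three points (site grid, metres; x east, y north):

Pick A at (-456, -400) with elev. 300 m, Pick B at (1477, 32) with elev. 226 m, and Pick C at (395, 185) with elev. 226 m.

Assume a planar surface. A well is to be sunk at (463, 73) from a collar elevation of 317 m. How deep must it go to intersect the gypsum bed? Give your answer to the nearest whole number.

80 m

Let the plane be z = a·x + b·y + c.
Pick B−Pick A: 1933a + 432b = −74;  Pick C−Pick A: 851a + 585b = −74.
Solving gives a = −0.01484, b = −0.10491.
Then c = 300 − a·-456 − b·-400 = 251.27.
At (463, 73): z_contact = −6.9 − 7.7 + 251.27 = 236.7 m.
Depth below ground = 317 − 236.7 = 80 m.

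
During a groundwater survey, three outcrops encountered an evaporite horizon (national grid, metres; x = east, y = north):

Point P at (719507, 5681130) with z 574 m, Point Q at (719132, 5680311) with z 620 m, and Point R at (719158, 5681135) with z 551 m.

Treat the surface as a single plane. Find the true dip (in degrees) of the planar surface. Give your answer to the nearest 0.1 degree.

6.1°

Let the plane be z = a·x + b·y + c.
Point Q−Point P: −375a − 819b = 46;  Point R−Point P: −349a + 5b = −23.
Solving gives a = 0.06467, b = −0.08578.
Gradient magnitude |∇z| = √(a² + b²) = √(0.00418 + 0.00736) = 0.10743.
True dip = arctan(0.10743) = 6.1°, dipping toward NW (azimuth ≈ 323°).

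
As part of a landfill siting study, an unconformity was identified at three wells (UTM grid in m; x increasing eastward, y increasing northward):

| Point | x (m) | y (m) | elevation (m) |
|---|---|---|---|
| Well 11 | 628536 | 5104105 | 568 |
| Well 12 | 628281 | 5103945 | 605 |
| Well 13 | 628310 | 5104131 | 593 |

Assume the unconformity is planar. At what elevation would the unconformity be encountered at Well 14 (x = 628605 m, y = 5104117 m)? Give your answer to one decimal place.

Let the plane be z = a·x + b·y + c.
Well 12−Well 11: −255a − 160b = 37;  Well 13−Well 11: −226a + 26b = 25.
Solving gives a = −0.115961673, b = −0.046436083.
Then c = 568 − a·628536 − b·5104105 = 310468.73.
At (628605, 5104117): z = −72894.1 − 237015.2 + 310468.73 = 559.4 m.

559.4 m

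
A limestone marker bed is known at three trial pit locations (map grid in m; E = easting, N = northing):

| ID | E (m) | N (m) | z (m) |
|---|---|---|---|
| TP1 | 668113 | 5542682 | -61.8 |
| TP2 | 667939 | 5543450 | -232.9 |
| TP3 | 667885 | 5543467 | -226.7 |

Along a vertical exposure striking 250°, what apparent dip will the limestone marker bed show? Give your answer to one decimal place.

Let the plane be z = a·E + b·N + c.
TP2−TP1: −174a + 768b = −171.1;  TP3−TP1: −228a + 785b = −164.9.
Solving gives a = −0.19916, b = −0.26791.
Unit vector along 250° is (sin 250°, cos 250°) = (-0.9397, -0.3420).
Slope in that direction = a·(-0.9397) + b·(-0.3420) = 0.27878.
Apparent dip = arctan|0.27878| = 15.6° (true dip is 18.5°, so apparent ≤ true as expected).

15.6°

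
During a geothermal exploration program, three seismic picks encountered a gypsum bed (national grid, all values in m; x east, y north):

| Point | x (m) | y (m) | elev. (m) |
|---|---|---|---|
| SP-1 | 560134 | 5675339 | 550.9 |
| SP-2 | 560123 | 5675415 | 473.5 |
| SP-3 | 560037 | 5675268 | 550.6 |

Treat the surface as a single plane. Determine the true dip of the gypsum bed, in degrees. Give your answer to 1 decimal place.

48.8°

Two edge vectors: SP-1→SP-2 = (-11, 76, -77.4), SP-1→SP-3 = (-97, -71, -0.3).
Normal n = (SP-1→SP-2) × (SP-1→SP-3) = (-5518.2, 7504.5, 8153).
So ∂z/∂x = −n_x/n_z = 0.67683 and ∂z/∂y = −n_y/n_z = −0.92046.
Gradient magnitude |∇z| = √(a² + b²) = √(0.45810 + 0.84724) = 1.14252.
True dip = arctan(1.14252) = 48.8°, dipping toward NW (azimuth ≈ 324°).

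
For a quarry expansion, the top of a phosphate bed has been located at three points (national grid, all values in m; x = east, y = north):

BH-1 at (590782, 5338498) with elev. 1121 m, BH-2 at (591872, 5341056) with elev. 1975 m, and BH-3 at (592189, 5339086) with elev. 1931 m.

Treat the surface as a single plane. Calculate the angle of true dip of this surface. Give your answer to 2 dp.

Two edge vectors: BH-1→BH-2 = (1090, 2558, 854), BH-1→BH-3 = (1407, 588, 810).
Normal n = (BH-1→BH-2) × (BH-1→BH-3) = (1569828, 318678, -2958186).
So ∂z/∂x = −n_x/n_z = 0.53067 and ∂z/∂y = −n_y/n_z = 0.10773.
Gradient magnitude |∇z| = √(a² + b²) = √(0.28161 + 0.01161) = 0.54150.
True dip = arctan(0.54150) = 28.44°, dipping toward WSW (azimuth ≈ 259°).

28.44°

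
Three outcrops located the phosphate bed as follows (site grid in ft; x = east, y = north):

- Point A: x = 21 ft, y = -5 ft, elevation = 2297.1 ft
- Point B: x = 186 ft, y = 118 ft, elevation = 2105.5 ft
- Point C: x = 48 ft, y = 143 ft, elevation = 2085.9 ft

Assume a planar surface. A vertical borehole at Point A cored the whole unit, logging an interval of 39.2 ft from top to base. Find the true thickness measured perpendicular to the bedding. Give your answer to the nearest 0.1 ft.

22.7 ft

Two edge vectors: Point A→Point B = (165, 123, -191.6), Point A→Point C = (27, 148, -211.2).
Normal n = (Point A→Point B) × (Point A→Point C) = (2379.2, 29674.8, 21099).
So ∂z/∂x = −n_x/n_z = −0.11276 and ∂z/∂y = −n_y/n_z = −1.40646.
|∇z| = √(a²+b²) = 1.41097, so dip δ = arctan(1.41097) = 54.67°.
True thickness = vertical thickness × cos δ = 39.2 × cos 54.67° = 22.7 ft.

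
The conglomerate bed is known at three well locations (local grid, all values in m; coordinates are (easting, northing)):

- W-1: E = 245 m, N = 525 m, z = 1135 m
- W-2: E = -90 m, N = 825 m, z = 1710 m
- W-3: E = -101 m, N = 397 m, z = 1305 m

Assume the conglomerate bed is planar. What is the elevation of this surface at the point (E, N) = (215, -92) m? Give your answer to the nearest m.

Two edge vectors: W-1→W-2 = (-335, 300, 575), W-1→W-3 = (-346, -128, 170).
Normal n = (W-1→W-2) × (W-1→W-3) = (124600, -142000, 146680).
So ∂z/∂E = −n_x/n_z = −0.84947 and ∂z/∂N = −n_y/n_z = 0.96809.
Intercept c from W-1: 1135 + 208.12 − 508.25 = 834.87.
At (215, -92): z = −182.6 − 89.1 + 834.87 = 563.2 m.

563 m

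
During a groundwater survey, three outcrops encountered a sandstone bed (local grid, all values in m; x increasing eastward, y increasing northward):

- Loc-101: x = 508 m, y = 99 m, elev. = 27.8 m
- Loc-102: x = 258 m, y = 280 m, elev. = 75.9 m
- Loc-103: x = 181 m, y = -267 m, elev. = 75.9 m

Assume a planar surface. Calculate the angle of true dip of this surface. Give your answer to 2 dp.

10.00°

Let the plane be z = a·x + b·y + c.
Loc-102−Loc-101: −250a + 181b = 48.1;  Loc-103−Loc-101: −327a − 366b = 48.1.
Solving gives a = −0.17460, b = 0.02458.
Gradient magnitude |∇z| = √(a² + b²) = √(0.03049 + 0.00060) = 0.17633.
True dip = arctan(0.17633) = 10.00°, dipping toward E (azimuth ≈ 098°).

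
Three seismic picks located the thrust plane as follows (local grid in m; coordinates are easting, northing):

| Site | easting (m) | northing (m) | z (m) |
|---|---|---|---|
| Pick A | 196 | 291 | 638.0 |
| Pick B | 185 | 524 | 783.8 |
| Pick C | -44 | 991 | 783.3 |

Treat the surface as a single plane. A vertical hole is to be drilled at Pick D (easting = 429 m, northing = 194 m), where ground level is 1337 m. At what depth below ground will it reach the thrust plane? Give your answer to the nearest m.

437 m

Let the plane be z = a·easting + b·northing + c.
Pick B−Pick A: −11a + 233b = 145.8;  Pick C−Pick A: −240a + 700b = 145.3.
Solving gives a = 1.41446, b = 0.69253.
Then c = 638 − a·196 − b·291 = 159.24.
At (429, 194): z_contact = 606.8 + 134.4 + 159.24 = 900.4 m.
Depth below ground = 1337 − 900.4 = 437 m.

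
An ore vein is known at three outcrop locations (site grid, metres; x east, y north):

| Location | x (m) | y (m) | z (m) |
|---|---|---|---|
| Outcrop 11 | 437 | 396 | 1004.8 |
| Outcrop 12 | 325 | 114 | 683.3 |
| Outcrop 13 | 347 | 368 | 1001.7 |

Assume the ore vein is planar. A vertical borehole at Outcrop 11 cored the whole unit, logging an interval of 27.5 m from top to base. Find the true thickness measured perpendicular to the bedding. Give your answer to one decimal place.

16.5 m

Let the plane be z = a·x + b·y + c.
Outcrop 12−Outcrop 11: −112a − 282b = −321.5;  Outcrop 13−Outcrop 11: −90a − 28b = −3.1.
Solving gives a = −0.36539, b = 1.28519.
|∇z| = √(a²+b²) = 1.33612, so dip δ = arctan(1.33612) = 53.19°.
True thickness = vertical thickness × cos δ = 27.5 × cos 53.19° = 16.5 m.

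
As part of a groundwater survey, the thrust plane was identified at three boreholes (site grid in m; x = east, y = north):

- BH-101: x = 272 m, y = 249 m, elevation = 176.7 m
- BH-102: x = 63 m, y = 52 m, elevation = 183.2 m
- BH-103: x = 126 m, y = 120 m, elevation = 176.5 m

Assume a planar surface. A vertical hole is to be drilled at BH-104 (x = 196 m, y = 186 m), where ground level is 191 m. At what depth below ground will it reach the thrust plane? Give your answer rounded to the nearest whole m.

Let the plane be z = a·x + b·y + c.
BH-102−BH-101: −209a − 197b = 6.5;  BH-103−BH-101: −146a − 129b = −0.2.
Solving gives a = 0.48745, b = −0.55014.
Then c = 176.7 − a·272 − b·249 = 181.10.
At (196, 186): z_contact = 95.5 − 102.3 + 181.10 = 174.3 m.
Depth below ground = 191 − 174.3 = 17 m.

17 m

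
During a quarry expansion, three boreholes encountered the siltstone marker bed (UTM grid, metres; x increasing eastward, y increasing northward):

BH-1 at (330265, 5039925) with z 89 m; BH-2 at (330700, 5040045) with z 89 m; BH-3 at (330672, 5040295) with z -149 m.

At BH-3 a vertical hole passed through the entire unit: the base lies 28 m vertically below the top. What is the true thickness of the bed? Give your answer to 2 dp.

20.22 m

Two edge vectors: BH-1→BH-2 = (435, 120, 0), BH-1→BH-3 = (407, 370, -238).
Normal n = (BH-1→BH-2) × (BH-1→BH-3) = (-28560, 103530, 112110).
So ∂z/∂x = −n_x/n_z = 0.25475 and ∂z/∂y = −n_y/n_z = −0.92347.
|∇z| = √(a²+b²) = 0.95796, so dip δ = arctan(0.95796) = 43.77°.
True thickness = vertical thickness × cos δ = 28 × cos 43.77° = 20.22 m.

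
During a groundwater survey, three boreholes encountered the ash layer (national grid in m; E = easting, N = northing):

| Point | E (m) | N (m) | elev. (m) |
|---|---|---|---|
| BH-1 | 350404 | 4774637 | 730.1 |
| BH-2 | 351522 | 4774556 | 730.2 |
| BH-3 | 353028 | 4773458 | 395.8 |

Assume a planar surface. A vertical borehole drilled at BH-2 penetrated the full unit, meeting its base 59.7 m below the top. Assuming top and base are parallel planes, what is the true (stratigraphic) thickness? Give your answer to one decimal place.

Two edge vectors: BH-1→BH-2 = (1118, -81, 0.1), BH-1→BH-3 = (2624, -1179, -334.3).
Normal n = (BH-1→BH-2) × (BH-1→BH-3) = (27196.2, 374009.8, -1105578).
So ∂z/∂E = −n_x/n_z = 0.02460 and ∂z/∂N = −n_y/n_z = 0.33829.
|∇z| = √(a²+b²) = 0.33919, so dip δ = arctan(0.33919) = 18.74°.
True thickness = vertical thickness × cos δ = 59.7 × cos 18.74° = 56.5 m.

56.5 m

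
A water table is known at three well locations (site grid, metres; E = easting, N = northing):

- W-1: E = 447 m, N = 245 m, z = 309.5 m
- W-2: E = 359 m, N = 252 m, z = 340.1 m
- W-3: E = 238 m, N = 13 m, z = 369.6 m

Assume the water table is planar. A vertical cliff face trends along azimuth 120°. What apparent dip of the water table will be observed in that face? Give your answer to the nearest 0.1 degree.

Two edge vectors: W-1→W-2 = (-88, 7, 30.6), W-1→W-3 = (-209, -232, 60.1).
Normal n = (W-1→W-2) × (W-1→W-3) = (7519.9, -1106.6, 21879).
So ∂z/∂E = −n_x/n_z = −0.34370 and ∂z/∂N = −n_y/n_z = 0.05058.
Unit vector along 120° is (sin 120°, cos 120°) = (0.8660, -0.5000).
Slope in that direction = a·(0.8660) + b·(-0.5000) = −0.32295.
Apparent dip = arctan|0.32295| = 17.9° (true dip is 19.2°, so apparent ≤ true as expected).

17.9°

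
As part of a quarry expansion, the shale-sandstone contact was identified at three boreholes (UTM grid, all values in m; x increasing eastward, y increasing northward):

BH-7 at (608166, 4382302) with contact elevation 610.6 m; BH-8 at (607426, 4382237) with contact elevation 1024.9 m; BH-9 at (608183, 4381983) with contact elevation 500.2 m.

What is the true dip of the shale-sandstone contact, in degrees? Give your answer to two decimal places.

33.68°

Two edge vectors: BH-7→BH-8 = (-740, -65, 414.3), BH-7→BH-9 = (17, -319, -110.4).
Normal n = (BH-7→BH-8) × (BH-7→BH-9) = (139337.7, -74652.9, 237165).
So ∂z/∂x = −n_x/n_z = −0.58751 and ∂z/∂y = −n_y/n_z = 0.31477.
Gradient magnitude |∇z| = √(a² + b²) = √(0.34517 + 0.09908) = 0.66652.
True dip = arctan(0.66652) = 33.68°, dipping toward ESE (azimuth ≈ 118°).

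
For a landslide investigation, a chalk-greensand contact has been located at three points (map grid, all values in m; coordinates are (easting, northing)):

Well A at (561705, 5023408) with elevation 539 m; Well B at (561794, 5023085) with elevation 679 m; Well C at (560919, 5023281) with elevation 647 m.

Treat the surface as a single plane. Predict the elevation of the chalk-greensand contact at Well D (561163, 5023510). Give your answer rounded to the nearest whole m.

528 m

Let the plane be z = a·E + b·N + c.
Well B−Well A: 89a − 323b = 140;  Well C−Well A: −786a − 127b = 108.
Solving gives a = −0.06449934, b = −0.45120880.
Then c = 539 − a·561705 − b·5023408 = 2303374.48.
At (561163, 5023510): z = −36194.6 − 2266651.9 + 2303374.48 = 527.9 m.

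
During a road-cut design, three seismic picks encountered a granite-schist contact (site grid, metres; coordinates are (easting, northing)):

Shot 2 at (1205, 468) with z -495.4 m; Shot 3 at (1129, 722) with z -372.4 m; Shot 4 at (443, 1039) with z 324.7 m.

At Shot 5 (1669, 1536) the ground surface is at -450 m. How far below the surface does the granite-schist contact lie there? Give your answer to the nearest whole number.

Two edge vectors: Shot 2→Shot 3 = (-76, 254, 123), Shot 2→Shot 4 = (-762, 571, 820.1).
Normal n = (Shot 2→Shot 3) × (Shot 2→Shot 4) = (138072.4, -31398.4, 150152).
So ∂z/∂E = −n_x/n_z = −0.91955 and ∂z/∂N = −n_y/n_z = 0.20911.
Intercept c from Shot 2: -495.4 + 1108.06 − 97.86 = 514.79.
At (1669, 1536): z_contact = −1534.7 + 321.2 + 514.79 = -698.7 m.
Depth below ground = -450 − (-698.7) = 249 m.

249 m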